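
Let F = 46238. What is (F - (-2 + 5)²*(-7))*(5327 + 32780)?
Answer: 1764392207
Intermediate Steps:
(F - (-2 + 5)²*(-7))*(5327 + 32780) = (46238 - (-2 + 5)²*(-7))*(5327 + 32780) = (46238 - 1*3²*(-7))*38107 = (46238 - 1*9*(-7))*38107 = (46238 - 9*(-7))*38107 = (46238 + 63)*38107 = 46301*38107 = 1764392207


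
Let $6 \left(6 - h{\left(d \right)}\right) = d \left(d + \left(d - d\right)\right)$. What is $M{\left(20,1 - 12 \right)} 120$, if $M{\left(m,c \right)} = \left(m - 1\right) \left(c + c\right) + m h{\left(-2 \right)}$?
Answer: $-37360$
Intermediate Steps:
$h{\left(d \right)} = 6 - \frac{d^{2}}{6}$ ($h{\left(d \right)} = 6 - \frac{d \left(d + \left(d - d\right)\right)}{6} = 6 - \frac{d \left(d + 0\right)}{6} = 6 - \frac{d d}{6} = 6 - \frac{d^{2}}{6}$)
$M{\left(m,c \right)} = \frac{16 m}{3} + 2 c \left(-1 + m\right)$ ($M{\left(m,c \right)} = \left(m - 1\right) \left(c + c\right) + m \left(6 - \frac{\left(-2\right)^{2}}{6}\right) = \left(-1 + m\right) 2 c + m \left(6 - \frac{2}{3}\right) = 2 c \left(-1 + m\right) + m \left(6 - \frac{2}{3}\right) = 2 c \left(-1 + m\right) + m \frac{16}{3} = 2 c \left(-1 + m\right) + \frac{16 m}{3} = \frac{16 m}{3} + 2 c \left(-1 + m\right)$)
$M{\left(20,1 - 12 \right)} 120 = \left(- 2 \left(1 - 12\right) + \frac{16}{3} \cdot 20 + 2 \left(1 - 12\right) 20\right) 120 = \left(- 2 \left(1 - 12\right) + \frac{320}{3} + 2 \left(1 - 12\right) 20\right) 120 = \left(\left(-2\right) \left(-11\right) + \frac{320}{3} + 2 \left(-11\right) 20\right) 120 = \left(22 + \frac{320}{3} - 440\right) 120 = \left(- \frac{934}{3}\right) 120 = -37360$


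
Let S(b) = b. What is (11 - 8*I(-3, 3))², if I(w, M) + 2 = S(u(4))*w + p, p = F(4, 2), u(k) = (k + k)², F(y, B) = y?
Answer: 2343961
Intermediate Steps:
u(k) = 4*k² (u(k) = (2*k)² = 4*k²)
p = 4
I(w, M) = 2 + 64*w (I(w, M) = -2 + ((4*4²)*w + 4) = -2 + ((4*16)*w + 4) = -2 + (64*w + 4) = -2 + (4 + 64*w) = 2 + 64*w)
(11 - 8*I(-3, 3))² = (11 - 8*(2 + 64*(-3)))² = (11 - 8*(2 - 192))² = (11 - 8*(-190))² = (11 + 1520)² = 1531² = 2343961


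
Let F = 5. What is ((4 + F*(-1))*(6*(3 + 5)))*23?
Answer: -1104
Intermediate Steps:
((4 + F*(-1))*(6*(3 + 5)))*23 = ((4 + 5*(-1))*(6*(3 + 5)))*23 = ((4 - 5)*(6*8))*23 = -1*48*23 = -48*23 = -1104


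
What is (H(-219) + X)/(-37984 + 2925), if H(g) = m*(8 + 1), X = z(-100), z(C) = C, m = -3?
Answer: 127/35059 ≈ 0.0036225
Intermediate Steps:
X = -100
H(g) = -27 (H(g) = -3*(8 + 1) = -3*9 = -27)
(H(-219) + X)/(-37984 + 2925) = (-27 - 100)/(-37984 + 2925) = -127/(-35059) = -127*(-1/35059) = 127/35059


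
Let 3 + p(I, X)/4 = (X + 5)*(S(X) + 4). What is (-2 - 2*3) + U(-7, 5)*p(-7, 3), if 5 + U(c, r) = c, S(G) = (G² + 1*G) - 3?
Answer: -4856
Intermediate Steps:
S(G) = -3 + G + G² (S(G) = (G² + G) - 3 = (G + G²) - 3 = -3 + G + G²)
p(I, X) = -12 + 4*(5 + X)*(1 + X + X²) (p(I, X) = -12 + 4*((X + 5)*((-3 + X + X²) + 4)) = -12 + 4*((5 + X)*(1 + X + X²)) = -12 + 4*(5 + X)*(1 + X + X²))
U(c, r) = -5 + c
(-2 - 2*3) + U(-7, 5)*p(-7, 3) = (-2 - 2*3) + (-5 - 7)*(8 + 4*3³ + 24*3 + 24*3²) = (-2 - 6) - 12*(8 + 4*27 + 72 + 24*9) = -8 - 12*(8 + 108 + 72 + 216) = -8 - 12*404 = -8 - 4848 = -4856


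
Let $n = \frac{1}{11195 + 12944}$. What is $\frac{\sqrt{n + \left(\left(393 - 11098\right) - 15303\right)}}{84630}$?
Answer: $\frac{i \sqrt{15154635852429}}{2042883570} \approx 0.0019056 i$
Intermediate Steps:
$n = \frac{1}{24139} \approx 4.1427 \cdot 10^{-5}$
$\frac{\sqrt{n + \left(\left(393 - 11098\right) - 15303\right)}}{84630} = \frac{\sqrt{\frac{1}{24139} + \left(\left(393 - 11098\right) - 15303\right)}}{84630} = \sqrt{\frac{1}{24139} - 26008} \cdot \frac{1}{84630} = \sqrt{- \frac{627807111}{24139}} \cdot \frac{1}{84630} = \frac{i \sqrt{15154635852429}}{24139} \cdot \frac{1}{84630} = \frac{i \sqrt{15154635852429}}{2042883570}$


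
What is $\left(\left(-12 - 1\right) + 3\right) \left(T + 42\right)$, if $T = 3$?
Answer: $-450$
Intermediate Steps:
$\left(\left(-12 - 1\right) + 3\right) \left(T + 42\right) = \left(\left(-12 - 1\right) + 3\right) \left(3 + 42\right) = \left(-13 + 3\right) 45 = \left(-10\right) 45 = -450$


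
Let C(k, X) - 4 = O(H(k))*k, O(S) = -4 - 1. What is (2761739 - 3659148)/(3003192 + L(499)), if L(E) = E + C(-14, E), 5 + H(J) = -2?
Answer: -897409/3003765 ≈ -0.29876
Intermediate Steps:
H(J) = -7 (H(J) = -5 - 2 = -7)
O(S) = -5
C(k, X) = 4 - 5*k
L(E) = 74 + E (L(E) = E + (4 - 5*(-14)) = E + (4 + 70) = E + 74 = 74 + E)
(2761739 - 3659148)/(3003192 + L(499)) = (2761739 - 3659148)/(3003192 + (74 + 499)) = -897409/(3003192 + 573) = -897409/3003765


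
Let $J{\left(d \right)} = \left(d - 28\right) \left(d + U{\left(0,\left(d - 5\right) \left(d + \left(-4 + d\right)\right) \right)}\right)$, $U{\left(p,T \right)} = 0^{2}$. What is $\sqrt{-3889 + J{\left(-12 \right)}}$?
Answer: $i \sqrt{3409} \approx 58.387 i$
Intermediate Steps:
$U{\left(p,T \right)} = 0$
$J{\left(d \right)} = d \left(-28 + d\right)$ ($J{\left(d \right)} = \left(d - 28\right) \left(d + 0\right) = \left(-28 + d\right) d = d \left(-28 + d\right)$)
$\sqrt{-3889 + J{\left(-12 \right)}} = \sqrt{-3889 - 12 \left(-28 - 12\right)} = \sqrt{-3889 - -480} = \sqrt{-3889 + 480} = \sqrt{-3409} = i \sqrt{3409}$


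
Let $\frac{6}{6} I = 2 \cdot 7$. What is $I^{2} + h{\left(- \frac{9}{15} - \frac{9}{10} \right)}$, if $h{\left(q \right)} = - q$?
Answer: $\frac{395}{2} \approx 197.5$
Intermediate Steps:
$I = 14$ ($I = 2 \cdot 7 = 14$)
$I^{2} + h{\left(- \frac{9}{15} - \frac{9}{10} \right)} = 14^{2} - \left(- \frac{9}{15} - \frac{9}{10}\right) = 196 - \left(\left(-9\right) \frac{1}{15} - \frac{9}{10}\right) = 196 - \left(- \frac{3}{5} - \frac{9}{10}\right) = 196 - - \frac{3}{2} = 196 + \frac{3}{2} = \frac{395}{2}$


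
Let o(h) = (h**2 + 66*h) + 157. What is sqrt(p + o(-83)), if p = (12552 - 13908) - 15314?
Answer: 3*I*sqrt(1678) ≈ 122.89*I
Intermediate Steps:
p = -16670 (p = -1356 - 15314 = -16670)
o(h) = 157 + h**2 + 66*h
sqrt(p + o(-83)) = sqrt(-16670 + (157 + (-83)**2 + 66*(-83))) = sqrt(-16670 + (157 + 6889 - 5478)) = sqrt(-16670 + 1568) = sqrt(-15102) = 3*I*sqrt(1678)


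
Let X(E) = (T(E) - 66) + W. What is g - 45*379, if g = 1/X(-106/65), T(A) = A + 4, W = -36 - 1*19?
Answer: -131511170/7711 ≈ -17055.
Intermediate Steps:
W = -55 (W = -36 - 19 = -55)
T(A) = 4 + A
X(E) = -117 + E (X(E) = ((4 + E) - 66) - 55 = (-62 + E) - 55 = -117 + E)
g = -65/7711 (g = 1/(-117 - 106/65) = 1/(-7711/65) = -65/7711 ≈ -0.0084295)
g - 45*379 = -65/7711 - 45*379 = -65/7711 - 17055 = -131511170/7711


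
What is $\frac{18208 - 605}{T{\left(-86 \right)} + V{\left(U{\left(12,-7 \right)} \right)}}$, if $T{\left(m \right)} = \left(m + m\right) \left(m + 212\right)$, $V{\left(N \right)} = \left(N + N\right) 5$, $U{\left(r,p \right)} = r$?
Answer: $- \frac{17603}{21552} \approx -0.81677$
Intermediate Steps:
$V{\left(N \right)} = 10 N$ ($V{\left(N \right)} = 2 N 5 = 10 N$)
$T{\left(m \right)} = 2 m \left(212 + m\right)$
$\frac{18208 - 605}{T{\left(-86 \right)} + V{\left(U{\left(12,-7 \right)} \right)}} = \frac{18208 - 605}{2 \left(-86\right) \left(212 - 86\right) + 10 \cdot 12} = \frac{17603}{2 \left(-86\right) 126 + 120} = \frac{17603}{-21672 + 120} = \frac{17603}{-21552} = 17603 \left(- \frac{1}{21552}\right) = - \frac{17603}{21552}$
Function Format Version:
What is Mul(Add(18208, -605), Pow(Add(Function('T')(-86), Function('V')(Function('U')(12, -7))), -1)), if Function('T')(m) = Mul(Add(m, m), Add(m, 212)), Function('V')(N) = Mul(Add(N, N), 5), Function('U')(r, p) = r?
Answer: Rational(-17603, 21552) ≈ -0.81677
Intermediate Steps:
Function('V')(N) = Mul(10, N) (Function('V')(N) = Mul(Mul(2, N), 5) = Mul(10, N))
Function('T')(m) = Mul(2, m, Add(212, m)) (Function('T')(m) = Mul(Mul(2, m), Add(212, m)) = Mul(2, m, Add(212, m)))
Mul(Add(18208, -605), Pow(Add(Function('T')(-86), Function('V')(Function('U')(12, -7))), -1)) = Mul(Add(18208, -605), Pow(Add(Mul(2, -86, Add(212, -86)), Mul(10, 12)), -1)) = Mul(17603, Pow(Add(Mul(2, -86, 126), 120), -1)) = Mul(17603, Pow(Add(-21672, 120), -1)) = Mul(17603, Pow(-21552, -1)) = Mul(17603, Rational(-1, 21552)) = Rational(-17603, 21552)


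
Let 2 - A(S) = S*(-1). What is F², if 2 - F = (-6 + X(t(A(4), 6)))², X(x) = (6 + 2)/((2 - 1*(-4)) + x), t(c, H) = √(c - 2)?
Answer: 529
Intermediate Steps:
A(S) = 2 + S (A(S) = 2 - S*(-1) = 2 - (-1)*S = 2 + S)
t(c, H) = √(-2 + c)
X(x) = 8/(6 + x) (X(x) = 8/((2 + 4) + x) = 8/(6 + x))
F = -23 (F = 2 - (-6 + 8/(6 + √(-2 + (2 + 4))))² = 2 - (-6 + 8/(6 + √(-2 + 6)))² = 2 - (-6 + 8/(6 + √4))² = 2 - (-6 + 8/(6 + 2))² = 2 - (-6 + 8/8)² = 2 - (-6 + 8*(⅛))² = 2 - (-6 + 1)² = 2 - 1*(-5)² = 2 - 1*25 = 2 - 25 = -23)
F² = (-23)² = 529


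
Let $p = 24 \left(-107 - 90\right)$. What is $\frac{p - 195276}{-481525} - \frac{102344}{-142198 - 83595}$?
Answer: $\frac{94440697772}{108724974325} \approx 0.86862$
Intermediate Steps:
$p = -4728$ ($p = 24 \left(-197\right) = -4728$)
$\frac{p - 195276}{-481525} - \frac{102344}{-142198 - 83595} = \frac{-4728 - 195276}{-481525} - \frac{102344}{-142198 - 83595} = \left(-4728 - 195276\right) \left(- \frac{1}{481525}\right) - \frac{102344}{-142198 - 83595} = \left(-200004\right) \left(- \frac{1}{481525}\right) - \frac{102344}{-225793} = \frac{200004}{481525} - - \frac{102344}{225793} = \frac{200004}{481525} + \frac{102344}{225793} = \frac{94440697772}{108724974325}$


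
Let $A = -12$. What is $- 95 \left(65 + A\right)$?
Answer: $-5035$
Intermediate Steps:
$- 95 \left(65 + A\right) = - 95 \left(65 - 12\right) = \left(-95\right) 53 = -5035$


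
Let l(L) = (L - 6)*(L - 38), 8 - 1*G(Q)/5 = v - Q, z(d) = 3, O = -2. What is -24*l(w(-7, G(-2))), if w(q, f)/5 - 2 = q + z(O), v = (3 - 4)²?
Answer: -18432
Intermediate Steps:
v = 1 (v = (-1)² = 1)
G(Q) = 35 + 5*Q (G(Q) = 40 - 5*(1 - Q) = 40 + (-5 + 5*Q) = 35 + 5*Q)
w(q, f) = 25 + 5*q (w(q, f) = 10 + 5*(q + 3) = 10 + 5*(3 + q) = 10 + (15 + 5*q) = 25 + 5*q)
l(L) = (-38 + L)*(-6 + L) (l(L) = (-6 + L)*(-38 + L) = (-38 + L)*(-6 + L))
-24*l(w(-7, G(-2))) = -24*(228 + (25 + 5*(-7))² - 44*(25 + 5*(-7))) = -24*(228 + (25 - 35)² - 44*(25 - 35)) = -24*(228 + (-10)² - 44*(-10)) = -24*(228 + 100 + 440) = -24*768 = -18432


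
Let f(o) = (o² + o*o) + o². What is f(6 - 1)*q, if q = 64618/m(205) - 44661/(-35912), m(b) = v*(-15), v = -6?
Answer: 5811452765/107736 ≈ 53942.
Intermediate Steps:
f(o) = 3*o² (f(o) = (o² + o²) + o² = 2*o² + o² = 3*o²)
m(b) = 90 (m(b) = -6*(-15) = 90)
q = 1162290553/1616040 (q = 64618/90 - 44661/(-35912) = 64618*(1/90) - 44661*(-1/35912) = 32309/45 + 44661/35912 = 1162290553/1616040 ≈ 719.22)
f(6 - 1)*q = (3*(6 - 1)²)*(1162290553/1616040) = (3*5²)*(1162290553/1616040) = (3*25)*(1162290553/1616040) = 75*(1162290553/1616040) = 5811452765/107736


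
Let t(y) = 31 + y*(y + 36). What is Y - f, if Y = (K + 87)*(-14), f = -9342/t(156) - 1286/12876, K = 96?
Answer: -494464856483/193030554 ≈ -2561.6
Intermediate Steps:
t(y) = 31 + y*(36 + y)
f = -79422865/193030554 (f = -9342/(31 + 156**2 + 36*156) - 1286/12876 = -9342/(31 + 24336 + 5616) - 1286*1/12876 = -9342/29983 - 643/6438 = -79422865/193030554 ≈ -0.41145)
Y = -2562 (Y = (96 + 87)*(-14) = 183*(-14) = -2562)
Y - f = -2562 - 1*(-79422865/193030554) = -2562 + 79422865/193030554 = -494464856483/193030554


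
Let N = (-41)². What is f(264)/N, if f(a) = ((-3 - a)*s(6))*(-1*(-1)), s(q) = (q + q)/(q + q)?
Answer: -267/1681 ≈ -0.15883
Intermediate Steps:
N = 1681
s(q) = 1 (s(q) = (2*q)/((2*q)) = (2*q)*(1/(2*q)) = 1)
f(a) = -3 - a (f(a) = ((-3 - a)*1)*(-1*(-1)) = (-3 - a)*1 = -3 - a)
f(264)/N = (-3 - 1*264)/1681 = (-3 - 264)*(1/1681) = -267*1/1681 = -267/1681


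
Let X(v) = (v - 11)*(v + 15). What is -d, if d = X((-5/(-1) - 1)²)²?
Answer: -24025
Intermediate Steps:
X(v) = (-11 + v)*(15 + v)
d = 24025 (d = (-165 + ((-5/(-1) - 1)²)² + 4*(-5/(-1) - 1)²)² = (-165 + ((-5*(-1) - 1)²)² + 4*(-5*(-1) - 1)²)² = (-165 + ((5 - 1)²)² + 4*(5 - 1)²)² = (-165 + (4²)² + 4*4²)² = (-165 + 16² + 4*16)² = (-165 + 256 + 64)² = 155² = 24025)
-d = -1*24025 = -24025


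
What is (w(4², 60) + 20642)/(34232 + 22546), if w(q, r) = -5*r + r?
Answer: 10201/28389 ≈ 0.35933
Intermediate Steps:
w(q, r) = -4*r
(w(4², 60) + 20642)/(34232 + 22546) = (-4*60 + 20642)/(34232 + 22546) = (-240 + 20642)/56778 = 20402*(1/56778) = 10201/28389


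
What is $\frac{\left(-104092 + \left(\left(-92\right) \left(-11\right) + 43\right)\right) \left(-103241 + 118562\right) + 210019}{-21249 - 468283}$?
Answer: $\frac{789209929}{244766} \approx 3224.3$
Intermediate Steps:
$\frac{\left(-104092 + \left(\left(-92\right) \left(-11\right) + 43\right)\right) \left(-103241 + 118562\right) + 210019}{-21249 - 468283} = \frac{\left(-104092 + \left(1012 + 43\right)\right) 15321 + 210019}{-489532} = \left(\left(-104092 + 1055\right) 15321 + 210019\right) \left(- \frac{1}{489532}\right) = \left(\left(-103037\right) 15321 + 210019\right) \left(- \frac{1}{489532}\right) = \left(-1578629877 + 210019\right) \left(- \frac{1}{489532}\right) = \left(-1578419858\right) \left(- \frac{1}{489532}\right) = \frac{789209929}{244766}$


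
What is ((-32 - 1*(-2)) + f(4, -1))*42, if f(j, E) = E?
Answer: -1302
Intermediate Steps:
((-32 - 1*(-2)) + f(4, -1))*42 = ((-32 - 1*(-2)) - 1)*42 = ((-32 + 2) - 1)*42 = (-30 - 1)*42 = -31*42 = -1302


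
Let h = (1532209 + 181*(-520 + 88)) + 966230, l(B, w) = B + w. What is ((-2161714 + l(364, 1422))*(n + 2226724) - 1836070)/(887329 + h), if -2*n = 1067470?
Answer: -1828368090431/1653788 ≈ -1.1056e+6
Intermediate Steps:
n = -533735 (n = -1/2*1067470 = -533735)
h = 2420247 (h = (1532209 + 181*(-432)) + 966230 = (1532209 - 78192) + 966230 = 1454017 + 966230 = 2420247)
((-2161714 + l(364, 1422))*(n + 2226724) - 1836070)/(887329 + h) = ((-2161714 + (364 + 1422))*(-533735 + 2226724) - 1836070)/(887329 + 2420247) = ((-2161714 + 1786)*1692989 - 1836070)/3307576 = (-2159928*1692989 - 1836070)*(1/3307576) = (-3656734344792 - 1836070)*(1/3307576) = -3656736180862*1/3307576 = -1828368090431/1653788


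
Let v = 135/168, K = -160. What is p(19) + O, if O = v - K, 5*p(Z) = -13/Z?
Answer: 854747/5320 ≈ 160.67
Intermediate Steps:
v = 45/56 (v = 135*(1/168) = 45/56 ≈ 0.80357)
p(Z) = -13/(5*Z) (p(Z) = (-13/Z)/5 = -13/(5*Z))
O = 9005/56 (O = 45/56 - 1*(-160) = 45/56 + 160 = 9005/56 ≈ 160.80)
p(19) + O = -13/5/19 + 9005/56 = -13/5*1/19 + 9005/56 = -13/95 + 9005/56 = 854747/5320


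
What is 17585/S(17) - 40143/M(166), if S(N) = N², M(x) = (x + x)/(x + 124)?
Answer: -1679273305/47974 ≈ -35004.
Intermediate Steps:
M(x) = 2*x/(124 + x) (M(x) = (2*x)/(124 + x) = 2*x/(124 + x))
17585/S(17) - 40143/M(166) = 17585/(17²) - 40143/(2*166/(124 + 166)) = 17585/289 - 40143/(2*166/290) = 17585*(1/289) - 40143/(2*166*(1/290)) = 17585/289 - 40143/166/145 = 17585/289 - 40143*145/166 = 17585/289 - 5820735/166 = -1679273305/47974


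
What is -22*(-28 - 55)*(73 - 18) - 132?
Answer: 100298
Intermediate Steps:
-22*(-28 - 55)*(73 - 18) - 132 = -(-1826)*55 - 132 = -22*(-4565) - 132 = 100430 - 132 = 100298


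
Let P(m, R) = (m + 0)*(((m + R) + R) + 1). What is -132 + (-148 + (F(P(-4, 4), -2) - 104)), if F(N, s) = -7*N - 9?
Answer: -253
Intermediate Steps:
P(m, R) = m*(1 + m + 2*R) (P(m, R) = m*(((R + m) + R) + 1) = m*((m + 2*R) + 1) = m*(1 + m + 2*R))
F(N, s) = -9 - 7*N
-132 + (-148 + (F(P(-4, 4), -2) - 104)) = -132 + (-148 + ((-9 - (-28)*(1 - 4 + 2*4)) - 104)) = -132 + (-148 + ((-9 - (-28)*(1 - 4 + 8)) - 104)) = -132 + (-148 + ((-9 - (-28)*5) - 104)) = -132 + (-148 + ((-9 - 7*(-20)) - 104)) = -132 + (-148 + ((-9 + 140) - 104)) = -132 + (-148 + (131 - 104)) = -132 + (-148 + 27) = -132 - 121 = -253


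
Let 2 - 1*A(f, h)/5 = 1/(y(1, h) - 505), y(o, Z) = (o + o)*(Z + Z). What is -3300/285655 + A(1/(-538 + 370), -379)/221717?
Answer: -294584534455/25599833046467 ≈ -0.011507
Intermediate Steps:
y(o, Z) = 4*Z*o (y(o, Z) = (2*o)*(2*Z) = 4*Z*o)
A(f, h) = 10 - 5/(-505 + 4*h) (A(f, h) = 10 - 5/(4*h*1 - 505) = 10 - 5/(4*h - 505) = 10 - 5/(-505 + 4*h))
-3300/285655 + A(1/(-538 + 370), -379)/221717 = -3300/285655 + (5*(-1011 + 8*(-379))/(-505 + 4*(-379)))/221717 = -3300*1/285655 + (5*(-1011 - 3032)/(-505 - 1516))*(1/221717) = -660/57131 + (5*(-4043)/(-2021))*(1/221717) = -660/57131 + (5*(-1/2021)*(-4043))*(1/221717) = -660/57131 + (20215/2021)*(1/221717) = -660/57131 + 20215/448090057 = -294584534455/25599833046467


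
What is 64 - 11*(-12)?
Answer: 196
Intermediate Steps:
64 - 11*(-12) = 64 + 132 = 196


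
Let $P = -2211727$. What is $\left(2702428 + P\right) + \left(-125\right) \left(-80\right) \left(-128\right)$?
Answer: $-789299$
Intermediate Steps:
$\left(2702428 + P\right) + \left(-125\right) \left(-80\right) \left(-128\right) = \left(2702428 - 2211727\right) + \left(-125\right) \left(-80\right) \left(-128\right) = 490701 + 10000 \left(-128\right) = 490701 - 1280000 = -789299$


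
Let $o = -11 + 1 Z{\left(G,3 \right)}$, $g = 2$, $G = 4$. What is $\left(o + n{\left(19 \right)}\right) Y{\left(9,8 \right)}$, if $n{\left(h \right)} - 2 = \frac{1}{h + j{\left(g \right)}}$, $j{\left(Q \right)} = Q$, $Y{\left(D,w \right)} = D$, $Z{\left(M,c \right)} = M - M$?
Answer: $- \frac{564}{7} \approx -80.571$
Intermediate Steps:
$Z{\left(M,c \right)} = 0$
$o = -11$ ($o = -11 + 1 \cdot 0 = -11 + 0 = -11$)
$n{\left(h \right)} = 2 + \frac{1}{2 + h}$ ($n{\left(h \right)} = 2 + \frac{1}{h + 2} = 2 + \frac{1}{2 + h}$)
$\left(o + n{\left(19 \right)}\right) Y{\left(9,8 \right)} = \left(-11 + \frac{5 + 2 \cdot 19}{2 + 19}\right) 9 = \left(-11 + \frac{5 + 38}{21}\right) 9 = \left(-11 + \frac{1}{21} \cdot 43\right) 9 = \left(-11 + \frac{43}{21}\right) 9 = \left(- \frac{188}{21}\right) 9 = - \frac{564}{7}$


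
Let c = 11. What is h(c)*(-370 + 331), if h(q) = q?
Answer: -429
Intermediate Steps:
h(c)*(-370 + 331) = 11*(-370 + 331) = 11*(-39) = -429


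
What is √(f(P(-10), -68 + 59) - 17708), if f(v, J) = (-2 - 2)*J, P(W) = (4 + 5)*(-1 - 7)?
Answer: 94*I*√2 ≈ 132.94*I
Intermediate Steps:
P(W) = -72 (P(W) = 9*(-8) = -72)
f(v, J) = -4*J
√(f(P(-10), -68 + 59) - 17708) = √(-4*(-68 + 59) - 17708) = √(-4*(-9) - 17708) = √(36 - 17708) = √(-17672) = 94*I*√2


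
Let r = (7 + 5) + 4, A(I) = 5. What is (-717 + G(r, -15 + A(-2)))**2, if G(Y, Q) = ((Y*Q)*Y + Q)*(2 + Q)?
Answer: 393744649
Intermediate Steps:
r = 16 (r = 12 + 4 = 16)
G(Y, Q) = (2 + Q)*(Q + Q*Y**2) (G(Y, Q) = ((Q*Y)*Y + Q)*(2 + Q) = (Q*Y**2 + Q)*(2 + Q) = (Q + Q*Y**2)*(2 + Q) = (2 + Q)*(Q + Q*Y**2))
(-717 + G(r, -15 + A(-2)))**2 = (-717 + (-15 + 5)*(2 + (-15 + 5) + 2*16**2 + (-15 + 5)*16**2))**2 = (-717 - 10*(2 - 10 + 2*256 - 10*256))**2 = (-717 - 10*(2 - 10 + 512 - 2560))**2 = (-717 - 10*(-2056))**2 = (-717 + 20560)**2 = 19843**2 = 393744649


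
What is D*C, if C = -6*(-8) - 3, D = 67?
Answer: 3015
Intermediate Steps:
C = 45 (C = 48 - 3 = 45)
D*C = 67*45 = 3015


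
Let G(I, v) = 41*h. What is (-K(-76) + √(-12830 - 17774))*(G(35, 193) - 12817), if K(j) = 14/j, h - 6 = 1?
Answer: -43855/19 - 25060*I*√7651 ≈ -2308.2 - 2.192e+6*I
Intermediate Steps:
h = 7 (h = 6 + 1 = 7)
G(I, v) = 287 (G(I, v) = 41*7 = 287)
(-K(-76) + √(-12830 - 17774))*(G(35, 193) - 12817) = (-14/(-76) + √(-12830 - 17774))*(287 - 12817) = (-14*(-1)/76 + √(-30604))*(-12530) = (-1*(-7/38) + 2*I*√7651)*(-12530) = (7/38 + 2*I*√7651)*(-12530) = -43855/19 - 25060*I*√7651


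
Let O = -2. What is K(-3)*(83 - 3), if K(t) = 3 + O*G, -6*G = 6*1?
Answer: 400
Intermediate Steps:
G = -1 ≈ -1.0000
K(t) = 5 (K(t) = 3 - 2*(-1) = 3 + 2 = 5)
K(-3)*(83 - 3) = 5*(83 - 3) = 5*80 = 400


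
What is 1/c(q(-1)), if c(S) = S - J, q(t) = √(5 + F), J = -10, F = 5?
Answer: ⅑ - √10/90 ≈ 0.075975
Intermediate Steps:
q(t) = √10 (q(t) = √(5 + 5) = √10)
c(S) = 10 + S (c(S) = S - 1*(-10) = S + 10 = 10 + S)
1/c(q(-1)) = 1/(10 + √10)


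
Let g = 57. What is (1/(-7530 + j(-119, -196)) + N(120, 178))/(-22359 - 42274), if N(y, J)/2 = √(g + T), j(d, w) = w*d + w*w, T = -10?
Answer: -1/3503754930 - 2*√47/64633 ≈ -0.00021214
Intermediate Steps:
j(d, w) = w² + d*w (j(d, w) = d*w + w² = w² + d*w)
N(y, J) = 2*√47 (N(y, J) = 2*√(57 - 10) = 2*√47)
(1/(-7530 + j(-119, -196)) + N(120, 178))/(-22359 - 42274) = (1/(-7530 - 196*(-119 - 196)) + 2*√47)/(-22359 - 42274) = (1/(-7530 - 196*(-315)) + 2*√47)/(-64633) = (1/(-7530 + 61740) + 2*√47)*(-1/64633) = (1/54210 + 2*√47)*(-1/64633) = -1/3503754930 - 2*√47/64633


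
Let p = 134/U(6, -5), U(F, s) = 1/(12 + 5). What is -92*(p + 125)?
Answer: -221076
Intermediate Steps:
U(F, s) = 1/17
p = 2278 (p = 134/(1/17) = 134*17 = 2278)
-92*(p + 125) = -92*(2278 + 125) = -92*2403 = -221076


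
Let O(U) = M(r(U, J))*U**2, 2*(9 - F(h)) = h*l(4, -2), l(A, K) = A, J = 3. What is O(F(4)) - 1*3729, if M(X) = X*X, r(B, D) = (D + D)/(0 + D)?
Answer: -3725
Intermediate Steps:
r(B, D) = 2 (r(B, D) = (2*D)/D = 2)
M(X) = X**2
F(h) = 9 - 2*h (F(h) = 9 - h*4/2 = 9 - 2*h)
O(U) = 4*U**2 (O(U) = 2**2*U**2 = 4*U**2)
O(F(4)) - 1*3729 = 4*(9 - 2*4)**2 - 1*3729 = 4*(9 - 8)**2 - 3729 = 4*1**2 - 3729 = 4*1 - 3729 = 4 - 3729 = -3725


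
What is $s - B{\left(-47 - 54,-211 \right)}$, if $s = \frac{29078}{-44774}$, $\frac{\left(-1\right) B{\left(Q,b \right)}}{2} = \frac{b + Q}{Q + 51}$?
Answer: $\frac{6621269}{559675} \approx 11.831$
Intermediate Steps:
$B{\left(Q,b \right)} = - \frac{2 \left(Q + b\right)}{51 + Q}$ ($B{\left(Q,b \right)} = - 2 \frac{b + Q}{Q + 51} = - 2 \frac{Q + b}{51 + Q} = - \frac{2 \left(Q + b\right)}{51 + Q}$)
$s = - \frac{14539}{22387}$ ($s = 29078 \left(- \frac{1}{44774}\right) = - \frac{14539}{22387} \approx -0.64944$)
$s - B{\left(-47 - 54,-211 \right)} = - \frac{14539}{22387} - \frac{2 \left(- (-47 - 54) - -211\right)}{51 - 101} = - \frac{14539}{22387} - \frac{2 \left(- (-47 - 54) + 211\right)}{51 - 101} = - \frac{14539}{22387} - \frac{2 \left(\left(-1\right) \left(-101\right) + 211\right)}{51 - 101} = - \frac{14539}{22387} - \frac{2 \left(101 + 211\right)}{-50} = - \frac{14539}{22387} - 2 \left(- \frac{1}{50}\right) 312 = - \frac{14539}{22387} - - \frac{312}{25} = - \frac{14539}{22387} + \frac{312}{25} = \frac{6621269}{559675}$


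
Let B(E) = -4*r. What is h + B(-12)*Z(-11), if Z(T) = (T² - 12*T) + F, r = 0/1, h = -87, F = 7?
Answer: -87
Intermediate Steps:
r = 0 (r = 0*1 = 0)
B(E) = 0 (B(E) = -4*0 = 0)
Z(T) = 7 + T² - 12*T (Z(T) = (T² - 12*T) + 7 = 7 + T² - 12*T)
h + B(-12)*Z(-11) = -87 + 0*(7 + (-11)² - 12*(-11)) = -87 + 0*(7 + 121 + 132) = -87 + 0*260 = -87 + 0 = -87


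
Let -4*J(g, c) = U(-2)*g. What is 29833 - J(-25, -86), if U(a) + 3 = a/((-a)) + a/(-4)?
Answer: 238839/8 ≈ 29855.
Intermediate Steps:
U(a) = -4 - a/4 (U(a) = -3 + (a/((-a)) + a/(-4)) = -3 + (a*(-1/a) + a*(-¼)) = -3 + (-1 - a/4) = -4 - a/4)
J(g, c) = 7*g/8 (J(g, c) = -(-4 - ¼*(-2))*g/4 = -(-4 + ½)*g/4 = -(-7)*g/8 = 7*g/8)
29833 - J(-25, -86) = 29833 - 7*(-25)/8 = 29833 - 1*(-175/8) = 29833 + 175/8 = 238839/8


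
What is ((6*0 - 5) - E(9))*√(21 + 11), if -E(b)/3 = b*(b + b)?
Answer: 1924*√2 ≈ 2720.9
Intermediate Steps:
E(b) = -6*b² (E(b) = -3*b*(b + b) = -3*b*2*b = -6*b²)
((6*0 - 5) - E(9))*√(21 + 11) = ((6*0 - 5) - (-6)*9²)*√(21 + 11) = ((0 - 5) - (-6)*81)*√32 = (-5 - 1*(-486))*(4*√2) = (-5 + 486)*(4*√2) = 481*(4*√2) = 1924*√2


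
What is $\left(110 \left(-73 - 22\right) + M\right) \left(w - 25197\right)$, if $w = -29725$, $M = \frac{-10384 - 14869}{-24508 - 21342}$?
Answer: $\frac{1879537729981}{3275} \approx 5.739 \cdot 10^{8}$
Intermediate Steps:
$M = \frac{25253}{45850}$ ($M = - \frac{25253}{-45850} = \left(-25253\right) \left(- \frac{1}{45850}\right) = \frac{25253}{45850} \approx 0.55077$)
$\left(110 \left(-73 - 22\right) + M\right) \left(w - 25197\right) = \left(110 \left(-73 - 22\right) + \frac{25253}{45850}\right) \left(-29725 - 25197\right) = \left(110 \left(-95\right) + \frac{25253}{45850}\right) \left(-54922\right) = \left(-10450 + \frac{25253}{45850}\right) \left(-54922\right) = \left(- \frac{479107247}{45850}\right) \left(-54922\right) = \frac{1879537729981}{3275}$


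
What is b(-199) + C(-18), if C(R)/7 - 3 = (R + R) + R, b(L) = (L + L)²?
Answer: 158047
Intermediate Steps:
b(L) = 4*L² (b(L) = (2*L)² = 4*L²)
C(R) = 21 + 21*R (C(R) = 21 + 7*((R + R) + R) = 21 + 7*(2*R + R) = 21 + 7*(3*R) = 21 + 21*R)
b(-199) + C(-18) = 4*(-199)² + (21 + 21*(-18)) = 4*39601 + (21 - 378) = 158404 - 357 = 158047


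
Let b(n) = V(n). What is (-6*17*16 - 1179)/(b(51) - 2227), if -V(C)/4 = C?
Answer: 2811/2431 ≈ 1.1563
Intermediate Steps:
V(C) = -4*C
b(n) = -4*n
(-6*17*16 - 1179)/(b(51) - 2227) = (-6*17*16 - 1179)/(-4*51 - 2227) = (-102*16 - 1179)/(-204 - 2227) = (-1632 - 1179)/(-2431) = -2811*(-1/2431) = 2811/2431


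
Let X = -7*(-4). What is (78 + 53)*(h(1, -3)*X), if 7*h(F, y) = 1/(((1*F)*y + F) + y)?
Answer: -524/5 ≈ -104.80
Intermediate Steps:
X = 28
h(F, y) = 1/(7*(F + y + F*y)) (h(F, y) = 1/(7*(((1*F)*y + F) + y)) = 1/(7*((F*y + F) + y)) = 1/(7*((F + F*y) + y)) = 1/(7*(F + y + F*y)))
(78 + 53)*(h(1, -3)*X) = (78 + 53)*((1/(7*(1 - 3 + 1*(-3))))*28) = 131*((1/(7*(1 - 3 - 3)))*28) = 131*(((⅐)/(-5))*28) = 131*(((⅐)*(-⅕))*28) = 131*(-1/35*28) = 131*(-⅘) = -524/5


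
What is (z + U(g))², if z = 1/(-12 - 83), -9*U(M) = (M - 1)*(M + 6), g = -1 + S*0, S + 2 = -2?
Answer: 885481/731025 ≈ 1.2113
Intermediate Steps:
S = -4 (S = -2 - 2 = -4)
g = -1 (g = -1 - 4*0 = -1 + 0 = -1)
U(M) = -(-1 + M)*(6 + M)/9 (U(M) = -(M - 1)*(M + 6)/9 = -(-1 + M)*(6 + M)/9)
z = -1/95 (z = 1/(-95) = -1/95 ≈ -0.010526)
(z + U(g))² = (-1/95 + (⅔ - 5/9*(-1) - ⅑*(-1)²))² = (-1/95 + (⅔ + 5/9 - ⅑*1))² = (-1/95 + (⅔ + 5/9 - ⅑))² = (-1/95 + 10/9)² = (941/855)² = 885481/731025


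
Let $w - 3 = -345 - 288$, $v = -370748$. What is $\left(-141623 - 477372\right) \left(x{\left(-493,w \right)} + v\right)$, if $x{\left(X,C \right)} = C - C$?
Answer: $229491158260$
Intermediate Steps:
$w = -630$ ($w = 3 - 633 = -630$)
$x{\left(X,C \right)} = 0$
$\left(-141623 - 477372\right) \left(x{\left(-493,w \right)} + v\right) = \left(-141623 - 477372\right) \left(0 - 370748\right) = \left(-618995\right) \left(-370748\right) = 229491158260$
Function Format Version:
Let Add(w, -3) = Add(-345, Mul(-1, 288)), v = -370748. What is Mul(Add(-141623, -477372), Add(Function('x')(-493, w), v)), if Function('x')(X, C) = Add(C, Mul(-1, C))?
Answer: 229491158260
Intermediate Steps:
w = -630 (w = Add(3, Add(-345, Mul(-1, 288))) = Add(3, Add(-345, -288)) = Add(3, -633) = -630)
Function('x')(X, C) = 0
Mul(Add(-141623, -477372), Add(Function('x')(-493, w), v)) = Mul(Add(-141623, -477372), Add(0, -370748)) = Mul(-618995, -370748) = 229491158260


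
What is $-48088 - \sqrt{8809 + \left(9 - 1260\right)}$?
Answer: $-48088 - \sqrt{7558} \approx -48175.0$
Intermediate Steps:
$-48088 - \sqrt{8809 + \left(9 - 1260\right)} = -48088 - \sqrt{8809 - 1251} = -48088 - \sqrt{7558}$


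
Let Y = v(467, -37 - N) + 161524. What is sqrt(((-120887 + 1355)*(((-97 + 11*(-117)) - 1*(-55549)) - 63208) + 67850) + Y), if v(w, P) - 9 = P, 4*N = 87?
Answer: sqrt(4324628801)/2 ≈ 32881.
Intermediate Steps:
N = 87/4 (N = (1/4)*87 = 87/4 ≈ 21.750)
v(w, P) = 9 + P
Y = 645897/4 (Y = (9 + (-37 - 1*87/4)) + 161524 = (9 + (-37 - 87/4)) + 161524 = (9 - 235/4) + 161524 = -199/4 + 161524 = 645897/4 ≈ 1.6147e+5)
sqrt(((-120887 + 1355)*(((-97 + 11*(-117)) - 1*(-55549)) - 63208) + 67850) + Y) = sqrt(((-120887 + 1355)*(((-97 + 11*(-117)) - 1*(-55549)) - 63208) + 67850) + 645897/4) = sqrt((-119532*(((-97 - 1287) + 55549) - 63208) + 67850) + 645897/4) = sqrt((-119532*((-1384 + 55549) - 63208) + 67850) + 645897/4) = sqrt((-119532*(54165 - 63208) + 67850) + 645897/4) = sqrt((-119532*(-9043) + 67850) + 645897/4) = sqrt((1080927876 + 67850) + 645897/4) = sqrt(1080995726 + 645897/4) = sqrt(4324628801/4) = sqrt(4324628801)/2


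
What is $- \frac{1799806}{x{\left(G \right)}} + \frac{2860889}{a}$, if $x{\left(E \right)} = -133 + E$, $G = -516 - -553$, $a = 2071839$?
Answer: $\frac{621530484763}{33149424} \approx 18749.0$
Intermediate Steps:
$G = 37$ ($G = -516 + 553 = 37$)
$- \frac{1799806}{x{\left(G \right)}} + \frac{2860889}{a} = - \frac{1799806}{-133 + 37} + \frac{2860889}{2071839} = - \frac{1799806}{-96} + 2860889 \cdot \frac{1}{2071839} = \left(-1799806\right) \left(- \frac{1}{96}\right) + \frac{2860889}{2071839} = \frac{899903}{48} + \frac{2860889}{2071839} = \frac{621530484763}{33149424}$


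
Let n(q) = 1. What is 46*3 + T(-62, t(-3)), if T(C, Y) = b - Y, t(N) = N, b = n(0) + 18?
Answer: 160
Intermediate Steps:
b = 19 (b = 1 + 18 = 19)
T(C, Y) = 19 - Y
46*3 + T(-62, t(-3)) = 46*3 + (19 - 1*(-3)) = 138 + (19 + 3) = 138 + 22 = 160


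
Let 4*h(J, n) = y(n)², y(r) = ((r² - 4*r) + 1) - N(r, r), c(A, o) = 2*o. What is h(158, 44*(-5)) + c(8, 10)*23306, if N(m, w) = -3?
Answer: 607694284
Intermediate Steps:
y(r) = 4 + r² - 4*r (y(r) = ((r² - 4*r) + 1) - 1*(-3) = (1 + r² - 4*r) + 3 = 4 + r² - 4*r)
h(J, n) = (4 + n² - 4*n)²/4
h(158, 44*(-5)) + c(8, 10)*23306 = (4 + (44*(-5))² - 176*(-5))²/4 + (2*10)*23306 = (4 + (-220)² - 4*(-220))²/4 + 20*23306 = (4 + 48400 + 880)²/4 + 466120 = (¼)*49284² + 466120 = (¼)*2428912656 + 466120 = 607228164 + 466120 = 607694284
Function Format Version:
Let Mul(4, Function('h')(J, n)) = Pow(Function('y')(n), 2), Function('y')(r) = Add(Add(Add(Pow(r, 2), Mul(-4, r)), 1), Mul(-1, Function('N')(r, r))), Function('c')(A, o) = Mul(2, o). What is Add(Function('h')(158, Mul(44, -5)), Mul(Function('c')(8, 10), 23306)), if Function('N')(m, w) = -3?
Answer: 607694284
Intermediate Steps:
Function('y')(r) = Add(4, Pow(r, 2), Mul(-4, r)) (Function('y')(r) = Add(Add(Add(Pow(r, 2), Mul(-4, r)), 1), Mul(-1, -3)) = Add(Add(1, Pow(r, 2), Mul(-4, r)), 3) = Add(4, Pow(r, 2), Mul(-4, r)))
Function('h')(J, n) = Mul(Rational(1, 4), Pow(Add(4, Pow(n, 2), Mul(-4, n)), 2))
Add(Function('h')(158, Mul(44, -5)), Mul(Function('c')(8, 10), 23306)) = Add(Mul(Rational(1, 4), Pow(Add(4, Pow(Mul(44, -5), 2), Mul(-4, Mul(44, -5))), 2)), Mul(Mul(2, 10), 23306)) = Add(Mul(Rational(1, 4), Pow(Add(4, Pow(-220, 2), Mul(-4, -220)), 2)), Mul(20, 23306)) = Add(Mul(Rational(1, 4), Pow(Add(4, 48400, 880), 2)), 466120) = Add(Mul(Rational(1, 4), Pow(49284, 2)), 466120) = Add(Mul(Rational(1, 4), 2428912656), 466120) = Add(607228164, 466120) = 607694284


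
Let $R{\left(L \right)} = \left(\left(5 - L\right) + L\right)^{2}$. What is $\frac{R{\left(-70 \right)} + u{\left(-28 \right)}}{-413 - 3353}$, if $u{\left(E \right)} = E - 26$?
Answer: $\frac{29}{3766} \approx 0.0077005$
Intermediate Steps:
$u{\left(E \right)} = -26 + E$ ($u{\left(E \right)} = E - 26 = -26 + E$)
$R{\left(L \right)} = 25$ ($R{\left(L \right)} = 5^{2} = 25$)
$\frac{R{\left(-70 \right)} + u{\left(-28 \right)}}{-413 - 3353} = \frac{25 - 54}{-413 - 3353} = \frac{25 - 54}{-3766} = \left(-29\right) \left(- \frac{1}{3766}\right) = \frac{29}{3766}$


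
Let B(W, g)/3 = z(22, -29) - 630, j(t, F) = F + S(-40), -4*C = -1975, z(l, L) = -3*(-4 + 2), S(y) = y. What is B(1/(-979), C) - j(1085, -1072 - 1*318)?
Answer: -442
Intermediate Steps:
z(l, L) = 6 (z(l, L) = -3*(-2) = 6)
C = 1975/4 (C = -1/4*(-1975) = 1975/4 ≈ 493.75)
j(t, F) = -40 + F (j(t, F) = F - 40 = -40 + F)
B(W, g) = -1872 (B(W, g) = 3*(6 - 630) = 3*(-624) = -1872)
B(1/(-979), C) - j(1085, -1072 - 1*318) = -1872 - (-40 + (-1072 - 1*318)) = -1872 - (-40 + (-1072 - 318)) = -1872 - (-40 - 1390) = -1872 - 1*(-1430) = -1872 + 1430 = -442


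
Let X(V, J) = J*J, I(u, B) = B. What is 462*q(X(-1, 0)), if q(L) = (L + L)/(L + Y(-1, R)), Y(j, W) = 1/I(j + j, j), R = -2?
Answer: 0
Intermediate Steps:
X(V, J) = J²
Y(j, W) = 1/j
q(L) = 2*L/(-1 + L) (q(L) = (L + L)/(L + 1/(-1)) = (2*L)/(L - 1) = (2*L)/(-1 + L) = 2*L/(-1 + L))
462*q(X(-1, 0)) = 462*(2*0²/(-1 + 0²)) = 462*(2*0/(-1 + 0)) = 462*(2*0/(-1)) = 462*(2*0*(-1)) = 462*0 = 0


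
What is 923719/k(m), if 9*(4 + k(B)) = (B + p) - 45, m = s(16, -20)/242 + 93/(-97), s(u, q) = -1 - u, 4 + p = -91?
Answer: -21683379806/461731 ≈ -46961.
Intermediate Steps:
p = -95 (p = -4 - 91 = -95)
m = -24155/23474 (m = (-1 - 1*16)/242 + 93/(-97) = (-1 - 16)*(1/242) + 93*(-1/97) = -17*1/242 - 93/97 = -17/242 - 93/97 = -24155/23474 ≈ -1.0290)
k(B) = -176/9 + B/9 (k(B) = -4 + ((B - 95) - 45)/9 = -4 + ((-95 + B) - 45)/9 = -4 + (-140 + B)/9 = -4 + (-140/9 + B/9) = -176/9 + B/9)
923719/k(m) = 923719/(-176/9 + (⅑)*(-24155/23474)) = 923719/(-176/9 - 24155/211266) = 923719/(-461731/23474) = 923719*(-23474/461731) = -21683379806/461731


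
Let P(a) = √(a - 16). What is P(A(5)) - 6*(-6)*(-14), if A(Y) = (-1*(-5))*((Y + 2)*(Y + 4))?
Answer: -504 + √299 ≈ -486.71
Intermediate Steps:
A(Y) = 5*(2 + Y)*(4 + Y) (A(Y) = 5*((2 + Y)*(4 + Y)) = 5*(2 + Y)*(4 + Y))
P(a) = √(-16 + a)
P(A(5)) - 6*(-6)*(-14) = √(-16 + (40 + 5*5² + 30*5)) - 6*(-6)*(-14) = √(-16 + (40 + 5*25 + 150)) + 36*(-14) = √(-16 + (40 + 125 + 150)) - 504 = √(-16 + 315) - 504 = √299 - 504 = -504 + √299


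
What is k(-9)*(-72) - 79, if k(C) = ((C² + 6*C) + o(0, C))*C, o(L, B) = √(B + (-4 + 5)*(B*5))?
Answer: 17417 + 1944*I*√6 ≈ 17417.0 + 4761.8*I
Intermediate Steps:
o(L, B) = √6*√B (o(L, B) = √(B + 1*(5*B)) = √(B + 5*B) = √(6*B) = √6*√B)
k(C) = C*(C² + 6*C + √6*√C) (k(C) = ((C² + 6*C) + √6*√C)*C = (C² + 6*C + √6*√C)*C = C*(C² + 6*C + √6*√C))
k(-9)*(-72) - 79 = -9*((-9)² + 6*(-9) + √6*√(-9))*(-72) - 79 = -9*(81 - 54 + √6*(3*I))*(-72) - 79 = -9*(81 - 54 + 3*I*√6)*(-72) - 79 = -9*(27 + 3*I*√6)*(-72) - 79 = (-243 - 27*I*√6)*(-72) - 79 = (17496 + 1944*I*√6) - 79 = 17417 + 1944*I*√6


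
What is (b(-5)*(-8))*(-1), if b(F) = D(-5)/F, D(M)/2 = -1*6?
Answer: 96/5 ≈ 19.200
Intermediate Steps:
D(M) = -12 (D(M) = 2*(-1*6) = 2*(-6) = -12)
b(F) = -12/F
(b(-5)*(-8))*(-1) = (-12/(-5)*(-8))*(-1) = (-12*(-1/5)*(-8))*(-1) = ((12/5)*(-8))*(-1) = -96/5*(-1) = 96/5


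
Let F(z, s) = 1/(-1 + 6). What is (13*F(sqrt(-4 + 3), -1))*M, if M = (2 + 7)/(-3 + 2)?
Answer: -117/5 ≈ -23.400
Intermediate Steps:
M = -9 (M = 9/(-1) = 9*(-1) = -9)
F(z, s) = 1/5
(13*F(sqrt(-4 + 3), -1))*M = (13*(1/5))*(-9) = (13/5)*(-9) = -117/5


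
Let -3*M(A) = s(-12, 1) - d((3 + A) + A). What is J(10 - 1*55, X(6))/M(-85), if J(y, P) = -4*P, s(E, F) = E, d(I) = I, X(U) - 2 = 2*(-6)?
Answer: -24/31 ≈ -0.77419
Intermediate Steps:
X(U) = -10 (X(U) = 2 + 2*(-6) = 2 - 12 = -10)
M(A) = 5 + 2*A/3 (M(A) = -(-12 - ((3 + A) + A))/3 = -(-12 - (3 + 2*A))/3 = -(-12 + (-3 - 2*A))/3 = -(-15 - 2*A)/3 = 5 + 2*A/3)
J(10 - 1*55, X(6))/M(-85) = (-4*(-10))/(5 + (2/3)*(-85)) = 40/(5 - 170/3) = 40/(-155/3) = 40*(-3/155) = -24/31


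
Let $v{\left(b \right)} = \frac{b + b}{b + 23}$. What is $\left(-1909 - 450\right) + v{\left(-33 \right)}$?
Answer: $- \frac{11762}{5} \approx -2352.4$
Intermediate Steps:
$v{\left(b \right)} = \frac{2 b}{23 + b}$
$\left(-1909 - 450\right) + v{\left(-33 \right)} = \left(-1909 - 450\right) + 2 \left(-33\right) \frac{1}{23 - 33} = -2359 + 2 \left(-33\right) \frac{1}{-10} = -2359 + 2 \left(-33\right) \left(- \frac{1}{10}\right) = -2359 + \frac{33}{5} = - \frac{11762}{5}$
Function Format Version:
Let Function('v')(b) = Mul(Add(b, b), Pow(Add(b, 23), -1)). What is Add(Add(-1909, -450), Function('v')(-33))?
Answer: Rational(-11762, 5) ≈ -2352.4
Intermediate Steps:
Function('v')(b) = Mul(2, b, Pow(Add(23, b), -1)) (Function('v')(b) = Mul(Mul(2, b), Pow(Add(23, b), -1)) = Mul(2, b, Pow(Add(23, b), -1)))
Add(Add(-1909, -450), Function('v')(-33)) = Add(Add(-1909, -450), Mul(2, -33, Pow(Add(23, -33), -1))) = Add(-2359, Mul(2, -33, Pow(-10, -1))) = Add(-2359, Mul(2, -33, Rational(-1, 10))) = Add(-2359, Rational(33, 5)) = Rational(-11762, 5)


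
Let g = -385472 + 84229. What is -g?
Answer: 301243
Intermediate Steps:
g = -301243
-g = -1*(-301243) = 301243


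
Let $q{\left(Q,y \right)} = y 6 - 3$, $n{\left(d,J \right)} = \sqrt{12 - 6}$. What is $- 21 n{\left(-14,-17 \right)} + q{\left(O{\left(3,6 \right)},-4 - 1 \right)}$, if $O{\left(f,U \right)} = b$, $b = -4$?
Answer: $-33 - 21 \sqrt{6} \approx -84.439$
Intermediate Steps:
$O{\left(f,U \right)} = -4$
$n{\left(d,J \right)} = \sqrt{6}$
$q{\left(Q,y \right)} = -3 + 6 y$ ($q{\left(Q,y \right)} = 6 y - 3 = -3 + 6 y$)
$- 21 n{\left(-14,-17 \right)} + q{\left(O{\left(3,6 \right)},-4 - 1 \right)} = - 21 \sqrt{6} + \left(-3 + 6 \left(-4 - 1\right)\right) = - 21 \sqrt{6} + \left(-3 + 6 \left(-5\right)\right) = - 21 \sqrt{6} - 33 = -33 - 21 \sqrt{6}$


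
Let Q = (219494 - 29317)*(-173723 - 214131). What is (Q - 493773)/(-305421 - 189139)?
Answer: 73761403931/494560 ≈ 1.4915e+5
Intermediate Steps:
Q = -73760910158 (Q = 190177*(-387854) = -73760910158)
(Q - 493773)/(-305421 - 189139) = (-73760910158 - 493773)/(-305421 - 189139) = -73761403931/(-494560) = -73761403931*(-1/494560) = 73761403931/494560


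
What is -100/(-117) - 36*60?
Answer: -252620/117 ≈ -2159.1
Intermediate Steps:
-100/(-117) - 36*60 = -100*(-1/117) - 2160 = 100/117 - 2160 = -252620/117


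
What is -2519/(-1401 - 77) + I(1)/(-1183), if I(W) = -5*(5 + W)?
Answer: 3024317/1748474 ≈ 1.7297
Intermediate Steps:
I(W) = -25 - 5*W
-2519/(-1401 - 77) + I(1)/(-1183) = -2519/(-1401 - 77) + (-25 - 5*1)/(-1183) = -2519/(-1478) + (-25 - 5)*(-1/1183) = -2519*(-1/1478) - 30*(-1/1183) = 2519/1478 + 30/1183 = 3024317/1748474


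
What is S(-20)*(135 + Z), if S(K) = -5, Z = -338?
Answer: 1015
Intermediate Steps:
S(-20)*(135 + Z) = -5*(135 - 338) = -5*(-203) = 1015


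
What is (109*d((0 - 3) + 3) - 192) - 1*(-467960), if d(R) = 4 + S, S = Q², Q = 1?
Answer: 468313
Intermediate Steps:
S = 1 (S = 1² = 1)
d(R) = 5 (d(R) = 4 + 1 = 5)
(109*d((0 - 3) + 3) - 192) - 1*(-467960) = (109*5 - 192) - 1*(-467960) = (545 - 192) + 467960 = 353 + 467960 = 468313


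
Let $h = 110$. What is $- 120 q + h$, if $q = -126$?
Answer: $15230$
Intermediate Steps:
$- 120 q + h = \left(-120\right) \left(-126\right) + 110 = 15120 + 110 = 15230$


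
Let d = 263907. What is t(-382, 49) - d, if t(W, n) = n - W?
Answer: -263476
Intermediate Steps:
t(-382, 49) - d = (49 - 1*(-382)) - 1*263907 = (49 + 382) - 263907 = 431 - 263907 = -263476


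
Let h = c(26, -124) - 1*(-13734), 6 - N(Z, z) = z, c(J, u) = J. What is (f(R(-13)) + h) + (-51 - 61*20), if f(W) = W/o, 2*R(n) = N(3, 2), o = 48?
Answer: 299737/24 ≈ 12489.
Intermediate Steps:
N(Z, z) = 6 - z
R(n) = 2 (R(n) = (6 - 1*2)/2 = (6 - 2)/2 = (½)*4 = 2)
h = 13760 (h = 26 - 1*(-13734) = 26 + 13734 = 13760)
f(W) = W/48
(f(R(-13)) + h) + (-51 - 61*20) = ((1/48)*2 + 13760) + (-51 - 61*20) = (1/24 + 13760) + (-51 - 1220) = 330241/24 - 1271 = 299737/24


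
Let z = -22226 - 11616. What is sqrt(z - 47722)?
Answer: 2*I*sqrt(20391) ≈ 285.59*I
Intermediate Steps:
z = -33842
sqrt(z - 47722) = sqrt(-33842 - 47722) = sqrt(-81564) = 2*I*sqrt(20391)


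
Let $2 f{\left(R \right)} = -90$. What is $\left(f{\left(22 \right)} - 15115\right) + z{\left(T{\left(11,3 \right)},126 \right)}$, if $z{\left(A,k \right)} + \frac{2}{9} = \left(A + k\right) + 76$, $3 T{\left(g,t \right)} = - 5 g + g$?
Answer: $- \frac{134756}{9} \approx -14973.0$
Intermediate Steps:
$T{\left(g,t \right)} = - \frac{4 g}{3}$ ($T{\left(g,t \right)} = \frac{- 5 g + g}{3} = \frac{\left(-4\right) g}{3} = - \frac{4 g}{3}$)
$z{\left(A,k \right)} = \frac{682}{9} + A + k$ ($z{\left(A,k \right)} = - \frac{2}{9} + \left(\left(A + k\right) + 76\right) = - \frac{2}{9} + \left(76 + A + k\right) = \frac{682}{9} + A + k$)
$f{\left(R \right)} = -45$ ($f{\left(R \right)} = \frac{1}{2} \left(-90\right) = -45$)
$\left(f{\left(22 \right)} - 15115\right) + z{\left(T{\left(11,3 \right)},126 \right)} = \left(-45 - 15115\right) + \left(\frac{682}{9} - \frac{44}{3} + 126\right) = -15160 + \left(\frac{682}{9} - \frac{44}{3} + 126\right) = -15160 + \frac{1684}{9} = - \frac{134756}{9}$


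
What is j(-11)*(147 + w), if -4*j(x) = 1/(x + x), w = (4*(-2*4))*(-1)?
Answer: 179/88 ≈ 2.0341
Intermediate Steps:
w = 32 (w = (4*(-8))*(-1) = -32*(-1) = 32)
j(x) = -1/(8*x) (j(x) = -1/(4*(x + x)) = -1/(2*x)/4 = -1/(8*x))
j(-11)*(147 + w) = (-⅛/(-11))*(147 + 32) = -⅛*(-1/11)*179 = (1/88)*179 = 179/88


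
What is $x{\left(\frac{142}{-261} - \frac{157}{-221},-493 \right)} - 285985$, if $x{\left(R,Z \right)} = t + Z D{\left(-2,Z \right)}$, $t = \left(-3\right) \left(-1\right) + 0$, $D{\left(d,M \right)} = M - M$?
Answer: $-285982$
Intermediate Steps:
$D{\left(d,M \right)} = 0$
$t = 3$ ($t = 3 + 0 = 3$)
$x{\left(R,Z \right)} = 3$ ($x{\left(R,Z \right)} = 3 + Z 0 = 3 + 0 = 3$)
$x{\left(\frac{142}{-261} - \frac{157}{-221},-493 \right)} - 285985 = 3 - 285985 = -285982$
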